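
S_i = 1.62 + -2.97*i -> [1.62, -1.35, -4.32, -7.29, -10.26]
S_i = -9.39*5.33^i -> [-9.39, -50.05, -266.76, -1421.83, -7578.35]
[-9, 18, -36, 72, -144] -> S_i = -9*-2^i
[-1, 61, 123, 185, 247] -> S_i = -1 + 62*i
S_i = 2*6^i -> [2, 12, 72, 432, 2592]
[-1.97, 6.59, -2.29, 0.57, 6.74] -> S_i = Random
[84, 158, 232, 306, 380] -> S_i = 84 + 74*i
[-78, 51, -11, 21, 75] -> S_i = Random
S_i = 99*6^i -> [99, 594, 3564, 21384, 128304]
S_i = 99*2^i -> [99, 198, 396, 792, 1584]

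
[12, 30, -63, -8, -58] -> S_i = Random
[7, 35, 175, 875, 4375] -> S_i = 7*5^i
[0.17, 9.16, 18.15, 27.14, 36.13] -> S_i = 0.17 + 8.99*i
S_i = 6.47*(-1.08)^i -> [6.47, -6.99, 7.55, -8.15, 8.8]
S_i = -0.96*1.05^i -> [-0.96, -1.01, -1.06, -1.11, -1.17]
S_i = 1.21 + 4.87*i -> [1.21, 6.08, 10.95, 15.82, 20.69]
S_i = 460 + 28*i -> [460, 488, 516, 544, 572]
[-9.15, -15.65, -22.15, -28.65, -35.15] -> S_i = -9.15 + -6.50*i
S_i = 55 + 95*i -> [55, 150, 245, 340, 435]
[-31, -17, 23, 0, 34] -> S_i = Random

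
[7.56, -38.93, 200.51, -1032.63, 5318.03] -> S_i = 7.56*(-5.15)^i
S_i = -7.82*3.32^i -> [-7.82, -25.96, -86.2, -286.17, -950.08]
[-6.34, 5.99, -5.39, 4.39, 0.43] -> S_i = Random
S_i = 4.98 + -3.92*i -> [4.98, 1.06, -2.86, -6.78, -10.7]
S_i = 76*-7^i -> [76, -532, 3724, -26068, 182476]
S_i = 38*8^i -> [38, 304, 2432, 19456, 155648]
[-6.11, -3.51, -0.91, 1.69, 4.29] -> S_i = -6.11 + 2.60*i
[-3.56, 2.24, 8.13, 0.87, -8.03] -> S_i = Random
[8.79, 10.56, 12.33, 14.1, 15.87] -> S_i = 8.79 + 1.77*i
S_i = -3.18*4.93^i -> [-3.18, -15.68, -77.29, -381.04, -1878.52]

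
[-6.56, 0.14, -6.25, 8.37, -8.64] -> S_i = Random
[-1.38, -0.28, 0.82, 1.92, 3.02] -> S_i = -1.38 + 1.10*i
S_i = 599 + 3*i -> [599, 602, 605, 608, 611]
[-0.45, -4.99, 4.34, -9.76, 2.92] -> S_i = Random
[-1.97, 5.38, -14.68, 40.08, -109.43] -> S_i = -1.97*(-2.73)^i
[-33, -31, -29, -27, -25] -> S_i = -33 + 2*i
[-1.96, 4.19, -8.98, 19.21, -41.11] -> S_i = -1.96*(-2.14)^i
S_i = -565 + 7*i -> [-565, -558, -551, -544, -537]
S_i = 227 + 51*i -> [227, 278, 329, 380, 431]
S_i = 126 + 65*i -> [126, 191, 256, 321, 386]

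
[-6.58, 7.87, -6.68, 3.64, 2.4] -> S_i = Random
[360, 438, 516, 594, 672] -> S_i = 360 + 78*i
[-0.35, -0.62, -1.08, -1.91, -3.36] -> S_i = -0.35*1.76^i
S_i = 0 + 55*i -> [0, 55, 110, 165, 220]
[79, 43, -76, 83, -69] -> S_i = Random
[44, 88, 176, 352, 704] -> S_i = 44*2^i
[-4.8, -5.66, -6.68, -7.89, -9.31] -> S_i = -4.80*1.18^i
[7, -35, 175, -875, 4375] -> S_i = 7*-5^i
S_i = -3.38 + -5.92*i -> [-3.38, -9.3, -15.22, -21.14, -27.06]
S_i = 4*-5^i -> [4, -20, 100, -500, 2500]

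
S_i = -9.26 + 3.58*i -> [-9.26, -5.68, -2.1, 1.48, 5.06]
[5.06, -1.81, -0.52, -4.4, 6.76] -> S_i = Random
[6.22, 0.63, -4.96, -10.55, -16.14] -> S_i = 6.22 + -5.59*i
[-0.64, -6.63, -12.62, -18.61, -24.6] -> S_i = -0.64 + -5.99*i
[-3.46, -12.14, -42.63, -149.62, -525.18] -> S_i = -3.46*3.51^i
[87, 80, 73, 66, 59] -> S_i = 87 + -7*i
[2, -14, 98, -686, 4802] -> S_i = 2*-7^i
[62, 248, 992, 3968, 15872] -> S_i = 62*4^i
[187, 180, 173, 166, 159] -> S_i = 187 + -7*i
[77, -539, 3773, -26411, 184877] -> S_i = 77*-7^i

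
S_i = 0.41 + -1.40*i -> [0.41, -0.99, -2.39, -3.79, -5.19]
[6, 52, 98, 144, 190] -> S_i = 6 + 46*i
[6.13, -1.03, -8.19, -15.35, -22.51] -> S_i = 6.13 + -7.16*i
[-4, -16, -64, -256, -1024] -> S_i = -4*4^i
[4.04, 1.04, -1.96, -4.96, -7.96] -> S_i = 4.04 + -3.00*i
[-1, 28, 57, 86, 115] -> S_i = -1 + 29*i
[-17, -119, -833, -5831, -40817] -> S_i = -17*7^i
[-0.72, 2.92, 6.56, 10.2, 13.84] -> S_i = -0.72 + 3.64*i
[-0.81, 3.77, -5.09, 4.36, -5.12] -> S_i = Random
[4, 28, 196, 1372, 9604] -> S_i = 4*7^i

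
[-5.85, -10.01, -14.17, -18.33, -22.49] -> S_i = -5.85 + -4.16*i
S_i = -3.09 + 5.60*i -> [-3.09, 2.51, 8.11, 13.71, 19.31]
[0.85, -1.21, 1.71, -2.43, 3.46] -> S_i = 0.85*(-1.42)^i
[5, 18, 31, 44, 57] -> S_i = 5 + 13*i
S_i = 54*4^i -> [54, 216, 864, 3456, 13824]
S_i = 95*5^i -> [95, 475, 2375, 11875, 59375]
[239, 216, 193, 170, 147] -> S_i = 239 + -23*i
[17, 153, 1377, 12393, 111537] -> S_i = 17*9^i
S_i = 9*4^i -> [9, 36, 144, 576, 2304]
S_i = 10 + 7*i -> [10, 17, 24, 31, 38]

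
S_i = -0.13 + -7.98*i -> [-0.13, -8.11, -16.09, -24.07, -32.05]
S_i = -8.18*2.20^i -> [-8.18, -18.0, -39.59, -87.1, -191.62]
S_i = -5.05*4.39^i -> [-5.05, -22.17, -97.32, -427.25, -1875.64]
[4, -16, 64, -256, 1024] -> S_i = 4*-4^i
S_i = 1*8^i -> [1, 8, 64, 512, 4096]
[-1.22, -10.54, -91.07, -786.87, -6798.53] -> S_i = -1.22*8.64^i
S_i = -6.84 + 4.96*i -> [-6.84, -1.88, 3.08, 8.04, 13.0]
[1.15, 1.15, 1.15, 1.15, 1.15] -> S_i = 1.15 + 0.00*i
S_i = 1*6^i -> [1, 6, 36, 216, 1296]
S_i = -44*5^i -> [-44, -220, -1100, -5500, -27500]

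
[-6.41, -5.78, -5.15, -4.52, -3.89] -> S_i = -6.41 + 0.63*i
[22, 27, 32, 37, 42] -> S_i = 22 + 5*i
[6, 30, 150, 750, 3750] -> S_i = 6*5^i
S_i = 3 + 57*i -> [3, 60, 117, 174, 231]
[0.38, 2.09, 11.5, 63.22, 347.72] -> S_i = 0.38*5.50^i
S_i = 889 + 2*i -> [889, 891, 893, 895, 897]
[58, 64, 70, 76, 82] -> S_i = 58 + 6*i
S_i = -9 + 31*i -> [-9, 22, 53, 84, 115]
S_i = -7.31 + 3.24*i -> [-7.31, -4.07, -0.83, 2.41, 5.65]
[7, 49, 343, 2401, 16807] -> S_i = 7*7^i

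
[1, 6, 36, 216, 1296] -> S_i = 1*6^i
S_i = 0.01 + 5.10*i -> [0.01, 5.11, 10.21, 15.31, 20.41]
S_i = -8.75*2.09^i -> [-8.75, -18.29, -38.22, -79.88, -166.95]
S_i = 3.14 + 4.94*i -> [3.14, 8.08, 13.02, 17.96, 22.9]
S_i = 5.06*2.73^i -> [5.06, 13.81, 37.71, 102.95, 281.06]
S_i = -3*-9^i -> [-3, 27, -243, 2187, -19683]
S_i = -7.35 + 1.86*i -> [-7.35, -5.49, -3.63, -1.77, 0.09]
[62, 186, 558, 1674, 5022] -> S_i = 62*3^i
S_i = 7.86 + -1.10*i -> [7.86, 6.76, 5.66, 4.56, 3.46]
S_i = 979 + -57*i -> [979, 922, 865, 808, 751]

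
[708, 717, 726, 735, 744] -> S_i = 708 + 9*i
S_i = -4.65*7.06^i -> [-4.65, -32.83, -231.77, -1636.32, -11552.39]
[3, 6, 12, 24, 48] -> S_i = 3*2^i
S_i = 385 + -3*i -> [385, 382, 379, 376, 373]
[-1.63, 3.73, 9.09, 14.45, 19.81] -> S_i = -1.63 + 5.36*i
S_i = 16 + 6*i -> [16, 22, 28, 34, 40]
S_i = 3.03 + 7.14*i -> [3.03, 10.17, 17.31, 24.45, 31.59]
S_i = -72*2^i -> [-72, -144, -288, -576, -1152]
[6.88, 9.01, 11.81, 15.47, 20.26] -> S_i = 6.88*1.31^i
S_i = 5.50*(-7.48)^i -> [5.5, -41.14, 307.73, -2301.8, 17217.46]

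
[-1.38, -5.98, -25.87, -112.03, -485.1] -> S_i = -1.38*4.33^i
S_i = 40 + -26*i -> [40, 14, -12, -38, -64]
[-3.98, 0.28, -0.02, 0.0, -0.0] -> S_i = -3.98*(-0.07)^i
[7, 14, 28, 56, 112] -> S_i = 7*2^i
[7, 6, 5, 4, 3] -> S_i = 7 + -1*i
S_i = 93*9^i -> [93, 837, 7533, 67797, 610173]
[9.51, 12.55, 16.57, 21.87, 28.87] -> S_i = 9.51*1.32^i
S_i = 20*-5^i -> [20, -100, 500, -2500, 12500]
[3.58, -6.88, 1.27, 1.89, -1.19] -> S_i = Random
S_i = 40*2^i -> [40, 80, 160, 320, 640]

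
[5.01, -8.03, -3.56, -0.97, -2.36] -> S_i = Random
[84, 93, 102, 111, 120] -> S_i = 84 + 9*i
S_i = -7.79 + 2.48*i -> [-7.79, -5.31, -2.83, -0.35, 2.13]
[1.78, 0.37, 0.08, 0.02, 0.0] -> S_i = 1.78*0.21^i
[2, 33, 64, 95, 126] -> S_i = 2 + 31*i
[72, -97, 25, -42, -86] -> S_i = Random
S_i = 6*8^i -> [6, 48, 384, 3072, 24576]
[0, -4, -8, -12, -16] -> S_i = 0 + -4*i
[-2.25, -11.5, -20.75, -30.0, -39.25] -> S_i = -2.25 + -9.25*i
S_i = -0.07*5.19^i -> [-0.07, -0.36, -1.89, -9.79, -50.79]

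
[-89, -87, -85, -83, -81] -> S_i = -89 + 2*i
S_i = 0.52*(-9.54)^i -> [0.52, -4.96, 47.33, -451.49, 4307.22]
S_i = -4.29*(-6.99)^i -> [-4.29, 29.99, -209.61, 1465.17, -10241.56]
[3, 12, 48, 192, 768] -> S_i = 3*4^i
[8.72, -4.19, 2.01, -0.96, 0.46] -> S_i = 8.72*(-0.48)^i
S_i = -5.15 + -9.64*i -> [-5.15, -14.79, -24.43, -34.07, -43.71]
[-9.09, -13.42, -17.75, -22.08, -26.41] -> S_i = -9.09 + -4.33*i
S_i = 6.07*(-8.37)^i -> [6.07, -50.81, 425.25, -3559.3, 29791.37]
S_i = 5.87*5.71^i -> [5.87, 33.52, 191.39, 1092.81, 6239.97]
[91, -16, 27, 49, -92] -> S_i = Random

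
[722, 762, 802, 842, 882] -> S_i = 722 + 40*i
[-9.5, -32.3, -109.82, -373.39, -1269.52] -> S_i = -9.50*3.40^i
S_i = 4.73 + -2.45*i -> [4.73, 2.28, -0.17, -2.62, -5.07]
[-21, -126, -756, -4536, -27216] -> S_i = -21*6^i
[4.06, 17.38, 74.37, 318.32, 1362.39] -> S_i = 4.06*4.28^i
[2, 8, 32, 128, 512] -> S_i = 2*4^i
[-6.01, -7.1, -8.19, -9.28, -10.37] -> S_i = -6.01 + -1.09*i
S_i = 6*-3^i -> [6, -18, 54, -162, 486]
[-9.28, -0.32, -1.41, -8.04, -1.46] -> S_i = Random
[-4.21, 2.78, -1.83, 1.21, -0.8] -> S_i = -4.21*(-0.66)^i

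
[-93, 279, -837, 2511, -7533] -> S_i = -93*-3^i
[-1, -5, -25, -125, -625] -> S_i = -1*5^i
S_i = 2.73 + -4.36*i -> [2.73, -1.63, -5.99, -10.35, -14.71]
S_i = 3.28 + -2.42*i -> [3.28, 0.86, -1.56, -3.98, -6.4]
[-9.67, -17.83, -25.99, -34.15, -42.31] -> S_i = -9.67 + -8.16*i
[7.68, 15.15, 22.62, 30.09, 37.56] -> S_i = 7.68 + 7.47*i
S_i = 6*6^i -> [6, 36, 216, 1296, 7776]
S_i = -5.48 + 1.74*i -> [-5.48, -3.74, -2.0, -0.26, 1.48]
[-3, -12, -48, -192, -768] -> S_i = -3*4^i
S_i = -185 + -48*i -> [-185, -233, -281, -329, -377]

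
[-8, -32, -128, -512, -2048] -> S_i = -8*4^i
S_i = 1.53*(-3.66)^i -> [1.53, -5.6, 20.5, -75.01, 274.55]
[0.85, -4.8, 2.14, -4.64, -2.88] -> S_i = Random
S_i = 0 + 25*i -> [0, 25, 50, 75, 100]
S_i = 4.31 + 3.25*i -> [4.31, 7.56, 10.81, 14.06, 17.31]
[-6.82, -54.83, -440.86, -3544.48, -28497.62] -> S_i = -6.82*8.04^i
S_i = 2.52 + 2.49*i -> [2.52, 5.01, 7.5, 9.99, 12.48]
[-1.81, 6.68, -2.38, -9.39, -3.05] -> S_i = Random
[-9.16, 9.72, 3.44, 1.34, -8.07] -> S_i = Random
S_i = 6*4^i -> [6, 24, 96, 384, 1536]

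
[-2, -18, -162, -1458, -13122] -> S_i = -2*9^i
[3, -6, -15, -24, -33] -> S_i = 3 + -9*i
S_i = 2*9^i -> [2, 18, 162, 1458, 13122]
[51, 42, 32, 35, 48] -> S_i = Random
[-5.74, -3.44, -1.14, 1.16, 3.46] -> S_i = -5.74 + 2.30*i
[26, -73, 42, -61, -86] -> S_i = Random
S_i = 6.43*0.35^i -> [6.43, 2.25, 0.79, 0.28, 0.1]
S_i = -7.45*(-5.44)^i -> [-7.45, 40.53, -220.47, 1199.37, -6524.57]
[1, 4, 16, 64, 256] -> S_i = 1*4^i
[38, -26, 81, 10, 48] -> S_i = Random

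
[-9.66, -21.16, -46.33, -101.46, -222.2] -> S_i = -9.66*2.19^i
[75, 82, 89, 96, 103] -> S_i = 75 + 7*i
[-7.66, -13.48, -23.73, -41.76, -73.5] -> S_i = -7.66*1.76^i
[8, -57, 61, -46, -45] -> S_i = Random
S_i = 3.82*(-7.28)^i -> [3.82, -27.81, 202.45, -1473.86, 10729.73]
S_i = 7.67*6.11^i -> [7.67, 46.86, 286.34, 1749.52, 10689.57]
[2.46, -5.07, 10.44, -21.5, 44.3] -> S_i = 2.46*(-2.06)^i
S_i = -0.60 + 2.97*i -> [-0.6, 2.37, 5.34, 8.31, 11.28]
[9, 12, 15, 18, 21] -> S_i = 9 + 3*i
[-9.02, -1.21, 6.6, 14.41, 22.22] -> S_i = -9.02 + 7.81*i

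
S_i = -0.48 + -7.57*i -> [-0.48, -8.05, -15.62, -23.19, -30.76]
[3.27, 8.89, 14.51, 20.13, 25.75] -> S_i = 3.27 + 5.62*i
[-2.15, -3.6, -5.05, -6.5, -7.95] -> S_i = -2.15 + -1.45*i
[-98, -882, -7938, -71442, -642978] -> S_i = -98*9^i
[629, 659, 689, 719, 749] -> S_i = 629 + 30*i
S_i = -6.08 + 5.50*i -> [-6.08, -0.58, 4.92, 10.42, 15.92]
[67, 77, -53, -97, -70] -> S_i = Random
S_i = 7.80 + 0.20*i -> [7.8, 8.0, 8.2, 8.4, 8.6]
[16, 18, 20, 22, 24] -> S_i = 16 + 2*i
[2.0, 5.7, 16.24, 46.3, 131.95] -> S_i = 2.00*2.85^i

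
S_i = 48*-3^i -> [48, -144, 432, -1296, 3888]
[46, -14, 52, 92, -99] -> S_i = Random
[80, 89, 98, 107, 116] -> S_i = 80 + 9*i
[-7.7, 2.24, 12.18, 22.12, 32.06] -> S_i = -7.70 + 9.94*i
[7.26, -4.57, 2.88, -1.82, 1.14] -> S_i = 7.26*(-0.63)^i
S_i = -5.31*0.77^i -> [-5.31, -4.09, -3.15, -2.42, -1.87]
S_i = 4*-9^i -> [4, -36, 324, -2916, 26244]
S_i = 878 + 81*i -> [878, 959, 1040, 1121, 1202]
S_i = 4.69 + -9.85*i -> [4.69, -5.16, -15.01, -24.86, -34.71]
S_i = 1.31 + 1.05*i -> [1.31, 2.36, 3.41, 4.46, 5.51]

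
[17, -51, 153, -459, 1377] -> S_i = 17*-3^i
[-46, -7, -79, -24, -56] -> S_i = Random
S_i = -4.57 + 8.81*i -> [-4.57, 4.24, 13.05, 21.86, 30.67]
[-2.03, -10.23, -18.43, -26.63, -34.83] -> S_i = -2.03 + -8.20*i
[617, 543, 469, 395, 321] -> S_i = 617 + -74*i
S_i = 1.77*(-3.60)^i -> [1.77, -6.37, 22.94, -82.58, 297.29]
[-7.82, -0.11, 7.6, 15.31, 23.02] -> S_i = -7.82 + 7.71*i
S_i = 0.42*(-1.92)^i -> [0.42, -0.81, 1.55, -2.97, 5.71]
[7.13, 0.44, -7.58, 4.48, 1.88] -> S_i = Random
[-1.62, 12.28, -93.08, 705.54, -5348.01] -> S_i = -1.62*(-7.58)^i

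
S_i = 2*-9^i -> [2, -18, 162, -1458, 13122]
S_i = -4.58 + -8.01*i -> [-4.58, -12.59, -20.6, -28.61, -36.62]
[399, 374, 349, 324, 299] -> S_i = 399 + -25*i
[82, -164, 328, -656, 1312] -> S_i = 82*-2^i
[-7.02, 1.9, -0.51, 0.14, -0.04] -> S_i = -7.02*(-0.27)^i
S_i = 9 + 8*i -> [9, 17, 25, 33, 41]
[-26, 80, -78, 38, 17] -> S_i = Random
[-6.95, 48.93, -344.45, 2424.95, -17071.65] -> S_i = -6.95*(-7.04)^i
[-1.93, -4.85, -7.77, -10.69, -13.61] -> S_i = -1.93 + -2.92*i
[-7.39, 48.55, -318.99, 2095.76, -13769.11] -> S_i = -7.39*(-6.57)^i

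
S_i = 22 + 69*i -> [22, 91, 160, 229, 298]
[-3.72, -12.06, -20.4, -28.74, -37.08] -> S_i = -3.72 + -8.34*i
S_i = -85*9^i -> [-85, -765, -6885, -61965, -557685]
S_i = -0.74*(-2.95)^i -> [-0.74, 2.18, -6.44, 19.0, -56.04]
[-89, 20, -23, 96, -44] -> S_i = Random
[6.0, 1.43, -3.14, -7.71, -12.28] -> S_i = 6.00 + -4.57*i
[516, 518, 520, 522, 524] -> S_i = 516 + 2*i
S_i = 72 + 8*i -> [72, 80, 88, 96, 104]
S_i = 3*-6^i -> [3, -18, 108, -648, 3888]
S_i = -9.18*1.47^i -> [-9.18, -13.49, -19.84, -29.16, -42.87]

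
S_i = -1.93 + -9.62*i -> [-1.93, -11.55, -21.17, -30.79, -40.41]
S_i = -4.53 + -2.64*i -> [-4.53, -7.17, -9.81, -12.45, -15.09]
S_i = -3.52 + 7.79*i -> [-3.52, 4.27, 12.06, 19.85, 27.64]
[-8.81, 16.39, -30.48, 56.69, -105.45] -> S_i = -8.81*(-1.86)^i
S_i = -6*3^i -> [-6, -18, -54, -162, -486]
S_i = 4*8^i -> [4, 32, 256, 2048, 16384]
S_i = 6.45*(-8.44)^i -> [6.45, -54.44, 459.46, -3877.81, 32728.76]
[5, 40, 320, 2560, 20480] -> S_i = 5*8^i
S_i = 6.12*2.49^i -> [6.12, 15.24, 37.94, 94.48, 235.26]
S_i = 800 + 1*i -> [800, 801, 802, 803, 804]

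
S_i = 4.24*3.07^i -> [4.24, 13.02, 39.96, 122.68, 376.63]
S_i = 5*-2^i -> [5, -10, 20, -40, 80]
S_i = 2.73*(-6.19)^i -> [2.73, -16.9, 104.6, -647.49, 4007.98]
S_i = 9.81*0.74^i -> [9.81, 7.26, 5.37, 3.98, 2.94]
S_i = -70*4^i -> [-70, -280, -1120, -4480, -17920]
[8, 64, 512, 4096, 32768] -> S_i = 8*8^i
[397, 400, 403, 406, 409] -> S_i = 397 + 3*i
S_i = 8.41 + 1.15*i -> [8.41, 9.56, 10.71, 11.86, 13.01]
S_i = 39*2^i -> [39, 78, 156, 312, 624]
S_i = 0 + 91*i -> [0, 91, 182, 273, 364]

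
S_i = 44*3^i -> [44, 132, 396, 1188, 3564]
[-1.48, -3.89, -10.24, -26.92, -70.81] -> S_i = -1.48*2.63^i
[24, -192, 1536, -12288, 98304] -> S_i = 24*-8^i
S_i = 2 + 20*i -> [2, 22, 42, 62, 82]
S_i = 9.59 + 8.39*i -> [9.59, 17.98, 26.37, 34.76, 43.15]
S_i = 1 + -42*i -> [1, -41, -83, -125, -167]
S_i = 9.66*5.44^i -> [9.66, 52.55, 285.87, 1555.16, 8460.05]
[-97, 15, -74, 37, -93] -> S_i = Random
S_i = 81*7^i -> [81, 567, 3969, 27783, 194481]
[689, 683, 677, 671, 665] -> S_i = 689 + -6*i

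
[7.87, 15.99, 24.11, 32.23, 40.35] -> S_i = 7.87 + 8.12*i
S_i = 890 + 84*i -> [890, 974, 1058, 1142, 1226]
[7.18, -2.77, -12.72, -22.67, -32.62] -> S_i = 7.18 + -9.95*i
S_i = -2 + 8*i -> [-2, 6, 14, 22, 30]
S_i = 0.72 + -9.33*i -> [0.72, -8.61, -17.94, -27.27, -36.6]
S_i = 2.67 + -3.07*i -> [2.67, -0.4, -3.47, -6.54, -9.61]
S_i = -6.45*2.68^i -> [-6.45, -17.29, -46.33, -124.15, -332.74]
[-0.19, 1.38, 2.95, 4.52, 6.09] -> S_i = -0.19 + 1.57*i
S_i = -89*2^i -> [-89, -178, -356, -712, -1424]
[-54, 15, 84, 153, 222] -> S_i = -54 + 69*i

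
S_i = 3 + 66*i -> [3, 69, 135, 201, 267]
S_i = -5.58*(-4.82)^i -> [-5.58, 26.9, -129.64, 624.85, -3011.77]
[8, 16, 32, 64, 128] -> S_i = 8*2^i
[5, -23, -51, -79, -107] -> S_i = 5 + -28*i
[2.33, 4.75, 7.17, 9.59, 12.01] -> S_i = 2.33 + 2.42*i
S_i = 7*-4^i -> [7, -28, 112, -448, 1792]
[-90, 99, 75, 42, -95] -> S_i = Random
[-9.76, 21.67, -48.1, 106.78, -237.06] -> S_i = -9.76*(-2.22)^i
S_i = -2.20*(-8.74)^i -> [-2.2, 19.23, -168.05, 1468.78, -12837.14]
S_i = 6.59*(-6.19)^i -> [6.59, -40.79, 252.5, -1562.99, 9674.93]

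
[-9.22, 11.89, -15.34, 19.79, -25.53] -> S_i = -9.22*(-1.29)^i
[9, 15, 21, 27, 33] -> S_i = 9 + 6*i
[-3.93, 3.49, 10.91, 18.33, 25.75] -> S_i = -3.93 + 7.42*i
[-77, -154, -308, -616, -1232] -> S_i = -77*2^i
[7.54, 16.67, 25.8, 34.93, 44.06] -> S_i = 7.54 + 9.13*i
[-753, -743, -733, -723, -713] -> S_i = -753 + 10*i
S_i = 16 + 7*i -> [16, 23, 30, 37, 44]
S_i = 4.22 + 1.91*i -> [4.22, 6.13, 8.04, 9.95, 11.86]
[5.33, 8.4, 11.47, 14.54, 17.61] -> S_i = 5.33 + 3.07*i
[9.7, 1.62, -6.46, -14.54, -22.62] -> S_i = 9.70 + -8.08*i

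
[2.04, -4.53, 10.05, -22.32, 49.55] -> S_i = 2.04*(-2.22)^i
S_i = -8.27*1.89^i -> [-8.27, -15.63, -29.54, -55.83, -105.52]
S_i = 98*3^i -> [98, 294, 882, 2646, 7938]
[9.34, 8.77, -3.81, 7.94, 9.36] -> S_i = Random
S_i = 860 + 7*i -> [860, 867, 874, 881, 888]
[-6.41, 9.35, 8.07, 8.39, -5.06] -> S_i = Random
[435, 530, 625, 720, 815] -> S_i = 435 + 95*i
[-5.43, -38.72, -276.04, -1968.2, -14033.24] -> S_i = -5.43*7.13^i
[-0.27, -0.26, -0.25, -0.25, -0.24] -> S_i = -0.27*0.97^i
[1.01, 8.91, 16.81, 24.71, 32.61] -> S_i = 1.01 + 7.90*i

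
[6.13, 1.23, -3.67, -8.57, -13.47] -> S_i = 6.13 + -4.90*i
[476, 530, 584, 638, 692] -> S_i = 476 + 54*i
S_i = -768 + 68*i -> [-768, -700, -632, -564, -496]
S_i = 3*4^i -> [3, 12, 48, 192, 768]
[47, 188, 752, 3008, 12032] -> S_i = 47*4^i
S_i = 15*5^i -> [15, 75, 375, 1875, 9375]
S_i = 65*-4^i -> [65, -260, 1040, -4160, 16640]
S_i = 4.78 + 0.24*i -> [4.78, 5.02, 5.26, 5.5, 5.74]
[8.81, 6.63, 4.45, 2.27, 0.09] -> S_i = 8.81 + -2.18*i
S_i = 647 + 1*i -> [647, 648, 649, 650, 651]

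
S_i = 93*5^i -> [93, 465, 2325, 11625, 58125]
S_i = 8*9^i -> [8, 72, 648, 5832, 52488]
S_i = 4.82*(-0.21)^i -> [4.82, -1.01, 0.21, -0.04, 0.01]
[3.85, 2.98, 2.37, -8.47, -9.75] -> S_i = Random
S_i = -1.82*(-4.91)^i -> [-1.82, 8.94, -43.88, 215.43, -1057.78]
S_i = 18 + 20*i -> [18, 38, 58, 78, 98]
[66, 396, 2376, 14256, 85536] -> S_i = 66*6^i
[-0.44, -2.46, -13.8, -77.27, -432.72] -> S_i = -0.44*5.60^i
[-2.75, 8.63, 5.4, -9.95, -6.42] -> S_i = Random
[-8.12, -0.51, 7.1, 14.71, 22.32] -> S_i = -8.12 + 7.61*i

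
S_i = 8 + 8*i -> [8, 16, 24, 32, 40]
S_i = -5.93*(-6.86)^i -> [-5.93, 40.68, -279.06, 1914.38, -13132.61]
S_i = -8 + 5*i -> [-8, -3, 2, 7, 12]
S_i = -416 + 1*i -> [-416, -415, -414, -413, -412]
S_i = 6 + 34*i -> [6, 40, 74, 108, 142]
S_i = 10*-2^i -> [10, -20, 40, -80, 160]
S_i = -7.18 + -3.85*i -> [-7.18, -11.03, -14.88, -18.73, -22.58]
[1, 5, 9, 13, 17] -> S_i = 1 + 4*i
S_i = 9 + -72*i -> [9, -63, -135, -207, -279]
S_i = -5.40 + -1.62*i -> [-5.4, -7.02, -8.64, -10.26, -11.88]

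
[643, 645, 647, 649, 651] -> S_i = 643 + 2*i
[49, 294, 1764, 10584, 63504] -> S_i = 49*6^i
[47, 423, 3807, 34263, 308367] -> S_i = 47*9^i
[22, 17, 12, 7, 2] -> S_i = 22 + -5*i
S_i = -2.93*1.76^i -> [-2.93, -5.16, -9.08, -15.97, -28.11]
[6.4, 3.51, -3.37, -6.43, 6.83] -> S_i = Random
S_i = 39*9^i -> [39, 351, 3159, 28431, 255879]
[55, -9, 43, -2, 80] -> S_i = Random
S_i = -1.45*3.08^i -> [-1.45, -4.47, -13.76, -42.37, -130.49]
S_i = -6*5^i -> [-6, -30, -150, -750, -3750]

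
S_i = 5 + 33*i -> [5, 38, 71, 104, 137]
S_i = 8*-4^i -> [8, -32, 128, -512, 2048]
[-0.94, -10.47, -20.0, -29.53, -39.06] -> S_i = -0.94 + -9.53*i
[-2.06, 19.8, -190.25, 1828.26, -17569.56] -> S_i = -2.06*(-9.61)^i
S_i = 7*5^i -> [7, 35, 175, 875, 4375]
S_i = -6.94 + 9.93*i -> [-6.94, 2.99, 12.92, 22.85, 32.78]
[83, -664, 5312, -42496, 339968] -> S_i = 83*-8^i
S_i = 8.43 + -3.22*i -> [8.43, 5.21, 1.99, -1.23, -4.45]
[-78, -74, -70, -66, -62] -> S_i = -78 + 4*i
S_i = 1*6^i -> [1, 6, 36, 216, 1296]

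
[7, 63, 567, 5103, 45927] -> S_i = 7*9^i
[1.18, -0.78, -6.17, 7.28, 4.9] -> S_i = Random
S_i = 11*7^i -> [11, 77, 539, 3773, 26411]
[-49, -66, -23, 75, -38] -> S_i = Random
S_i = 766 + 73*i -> [766, 839, 912, 985, 1058]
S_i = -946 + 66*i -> [-946, -880, -814, -748, -682]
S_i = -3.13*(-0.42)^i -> [-3.13, 1.31, -0.55, 0.23, -0.1]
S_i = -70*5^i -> [-70, -350, -1750, -8750, -43750]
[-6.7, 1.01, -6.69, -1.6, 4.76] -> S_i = Random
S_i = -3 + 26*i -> [-3, 23, 49, 75, 101]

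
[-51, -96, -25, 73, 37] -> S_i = Random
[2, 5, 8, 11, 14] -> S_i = 2 + 3*i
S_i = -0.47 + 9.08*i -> [-0.47, 8.61, 17.69, 26.77, 35.85]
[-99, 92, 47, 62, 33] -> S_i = Random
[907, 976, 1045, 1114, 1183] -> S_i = 907 + 69*i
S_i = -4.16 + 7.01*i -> [-4.16, 2.85, 9.86, 16.87, 23.88]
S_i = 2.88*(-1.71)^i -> [2.88, -4.92, 8.42, -14.4, 24.63]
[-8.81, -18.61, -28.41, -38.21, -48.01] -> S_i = -8.81 + -9.80*i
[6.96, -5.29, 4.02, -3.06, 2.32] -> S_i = 6.96*(-0.76)^i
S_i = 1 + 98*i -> [1, 99, 197, 295, 393]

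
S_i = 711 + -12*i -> [711, 699, 687, 675, 663]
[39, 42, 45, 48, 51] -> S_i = 39 + 3*i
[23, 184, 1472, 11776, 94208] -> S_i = 23*8^i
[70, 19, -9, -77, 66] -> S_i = Random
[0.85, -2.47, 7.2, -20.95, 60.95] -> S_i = 0.85*(-2.91)^i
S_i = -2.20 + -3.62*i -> [-2.2, -5.82, -9.44, -13.06, -16.68]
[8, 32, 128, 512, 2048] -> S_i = 8*4^i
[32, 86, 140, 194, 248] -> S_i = 32 + 54*i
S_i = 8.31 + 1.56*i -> [8.31, 9.87, 11.43, 12.99, 14.55]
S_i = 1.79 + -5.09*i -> [1.79, -3.3, -8.39, -13.48, -18.57]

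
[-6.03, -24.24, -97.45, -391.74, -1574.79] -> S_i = -6.03*4.02^i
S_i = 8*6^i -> [8, 48, 288, 1728, 10368]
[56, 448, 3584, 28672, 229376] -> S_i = 56*8^i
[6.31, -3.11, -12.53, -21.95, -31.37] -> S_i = 6.31 + -9.42*i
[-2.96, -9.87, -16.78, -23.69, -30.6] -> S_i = -2.96 + -6.91*i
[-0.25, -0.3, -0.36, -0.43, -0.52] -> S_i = -0.25*1.20^i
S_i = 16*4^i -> [16, 64, 256, 1024, 4096]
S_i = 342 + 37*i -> [342, 379, 416, 453, 490]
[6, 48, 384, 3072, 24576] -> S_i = 6*8^i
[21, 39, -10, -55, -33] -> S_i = Random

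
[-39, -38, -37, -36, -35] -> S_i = -39 + 1*i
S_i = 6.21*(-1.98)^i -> [6.21, -12.3, 24.35, -48.2, 95.44]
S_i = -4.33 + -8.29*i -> [-4.33, -12.62, -20.91, -29.2, -37.49]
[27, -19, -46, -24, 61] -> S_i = Random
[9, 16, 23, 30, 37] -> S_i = 9 + 7*i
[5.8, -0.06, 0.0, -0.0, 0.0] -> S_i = 5.80*(-0.01)^i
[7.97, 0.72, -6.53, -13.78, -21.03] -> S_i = 7.97 + -7.25*i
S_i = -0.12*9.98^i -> [-0.12, -1.2, -11.95, -119.28, -1190.43]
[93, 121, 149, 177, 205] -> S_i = 93 + 28*i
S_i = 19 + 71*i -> [19, 90, 161, 232, 303]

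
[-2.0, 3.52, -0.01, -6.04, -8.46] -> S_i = Random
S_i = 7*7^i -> [7, 49, 343, 2401, 16807]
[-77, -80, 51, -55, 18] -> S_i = Random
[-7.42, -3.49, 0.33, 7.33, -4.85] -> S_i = Random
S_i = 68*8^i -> [68, 544, 4352, 34816, 278528]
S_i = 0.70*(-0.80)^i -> [0.7, -0.56, 0.45, -0.36, 0.29]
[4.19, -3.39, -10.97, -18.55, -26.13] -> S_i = 4.19 + -7.58*i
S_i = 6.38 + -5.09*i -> [6.38, 1.29, -3.8, -8.89, -13.98]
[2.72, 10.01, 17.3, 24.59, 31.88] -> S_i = 2.72 + 7.29*i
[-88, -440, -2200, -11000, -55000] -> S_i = -88*5^i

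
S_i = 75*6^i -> [75, 450, 2700, 16200, 97200]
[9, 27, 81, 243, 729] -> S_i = 9*3^i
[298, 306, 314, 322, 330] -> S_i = 298 + 8*i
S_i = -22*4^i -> [-22, -88, -352, -1408, -5632]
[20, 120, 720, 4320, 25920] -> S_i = 20*6^i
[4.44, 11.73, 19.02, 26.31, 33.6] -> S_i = 4.44 + 7.29*i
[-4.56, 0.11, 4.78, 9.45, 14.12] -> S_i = -4.56 + 4.67*i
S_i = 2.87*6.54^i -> [2.87, 18.77, 122.75, 802.81, 5250.41]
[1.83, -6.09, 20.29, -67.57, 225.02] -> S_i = 1.83*(-3.33)^i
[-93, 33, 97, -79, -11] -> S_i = Random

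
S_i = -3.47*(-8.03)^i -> [-3.47, 27.86, -223.75, 1796.7, -14427.52]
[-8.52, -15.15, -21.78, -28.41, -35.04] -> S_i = -8.52 + -6.63*i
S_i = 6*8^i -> [6, 48, 384, 3072, 24576]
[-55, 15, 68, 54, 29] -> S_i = Random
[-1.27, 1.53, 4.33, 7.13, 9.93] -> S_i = -1.27 + 2.80*i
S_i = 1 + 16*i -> [1, 17, 33, 49, 65]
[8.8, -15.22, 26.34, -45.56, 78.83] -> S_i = 8.80*(-1.73)^i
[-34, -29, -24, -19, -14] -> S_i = -34 + 5*i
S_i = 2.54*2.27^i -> [2.54, 5.77, 13.09, 29.71, 67.44]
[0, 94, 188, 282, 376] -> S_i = 0 + 94*i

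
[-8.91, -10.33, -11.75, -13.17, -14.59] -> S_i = -8.91 + -1.42*i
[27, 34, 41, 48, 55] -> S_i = 27 + 7*i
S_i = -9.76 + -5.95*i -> [-9.76, -15.71, -21.66, -27.61, -33.56]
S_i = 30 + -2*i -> [30, 28, 26, 24, 22]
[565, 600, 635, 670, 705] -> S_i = 565 + 35*i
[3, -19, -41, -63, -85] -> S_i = 3 + -22*i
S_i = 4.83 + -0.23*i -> [4.83, 4.6, 4.37, 4.14, 3.91]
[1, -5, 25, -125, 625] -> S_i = 1*-5^i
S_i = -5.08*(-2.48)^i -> [-5.08, 12.6, -31.24, 77.49, -192.16]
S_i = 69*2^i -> [69, 138, 276, 552, 1104]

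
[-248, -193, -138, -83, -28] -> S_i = -248 + 55*i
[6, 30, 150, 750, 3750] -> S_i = 6*5^i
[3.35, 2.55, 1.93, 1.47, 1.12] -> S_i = 3.35*0.76^i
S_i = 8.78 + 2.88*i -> [8.78, 11.66, 14.54, 17.42, 20.3]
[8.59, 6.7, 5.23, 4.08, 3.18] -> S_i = 8.59*0.78^i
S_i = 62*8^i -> [62, 496, 3968, 31744, 253952]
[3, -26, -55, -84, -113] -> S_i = 3 + -29*i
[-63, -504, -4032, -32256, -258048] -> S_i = -63*8^i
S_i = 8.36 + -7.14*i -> [8.36, 1.22, -5.92, -13.06, -20.2]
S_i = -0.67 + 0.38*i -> [-0.67, -0.29, 0.09, 0.47, 0.85]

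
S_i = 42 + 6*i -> [42, 48, 54, 60, 66]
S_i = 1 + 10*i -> [1, 11, 21, 31, 41]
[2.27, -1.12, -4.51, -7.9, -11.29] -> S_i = 2.27 + -3.39*i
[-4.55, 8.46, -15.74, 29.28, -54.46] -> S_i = -4.55*(-1.86)^i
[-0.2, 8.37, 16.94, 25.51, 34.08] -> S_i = -0.20 + 8.57*i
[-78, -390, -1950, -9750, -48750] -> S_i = -78*5^i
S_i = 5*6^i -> [5, 30, 180, 1080, 6480]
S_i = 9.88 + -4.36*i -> [9.88, 5.52, 1.16, -3.2, -7.56]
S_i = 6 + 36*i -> [6, 42, 78, 114, 150]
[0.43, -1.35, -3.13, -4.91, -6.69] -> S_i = 0.43 + -1.78*i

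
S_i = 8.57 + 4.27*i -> [8.57, 12.84, 17.11, 21.38, 25.65]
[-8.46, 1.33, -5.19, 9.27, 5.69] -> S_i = Random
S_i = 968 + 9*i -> [968, 977, 986, 995, 1004]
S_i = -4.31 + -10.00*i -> [-4.31, -14.31, -24.31, -34.31, -44.31]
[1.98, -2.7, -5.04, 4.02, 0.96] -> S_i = Random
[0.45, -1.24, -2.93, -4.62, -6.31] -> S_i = 0.45 + -1.69*i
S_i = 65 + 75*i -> [65, 140, 215, 290, 365]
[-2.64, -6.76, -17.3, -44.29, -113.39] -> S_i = -2.64*2.56^i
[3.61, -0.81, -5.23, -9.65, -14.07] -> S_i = 3.61 + -4.42*i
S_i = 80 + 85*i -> [80, 165, 250, 335, 420]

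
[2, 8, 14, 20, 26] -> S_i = 2 + 6*i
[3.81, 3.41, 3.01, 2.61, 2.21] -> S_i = 3.81 + -0.40*i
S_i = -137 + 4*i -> [-137, -133, -129, -125, -121]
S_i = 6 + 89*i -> [6, 95, 184, 273, 362]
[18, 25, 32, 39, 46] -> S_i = 18 + 7*i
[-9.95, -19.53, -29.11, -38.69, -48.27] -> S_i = -9.95 + -9.58*i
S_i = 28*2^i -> [28, 56, 112, 224, 448]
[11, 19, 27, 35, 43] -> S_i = 11 + 8*i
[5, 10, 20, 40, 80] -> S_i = 5*2^i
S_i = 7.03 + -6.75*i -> [7.03, 0.28, -6.47, -13.22, -19.97]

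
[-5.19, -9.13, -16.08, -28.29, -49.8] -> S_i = -5.19*1.76^i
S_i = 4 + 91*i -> [4, 95, 186, 277, 368]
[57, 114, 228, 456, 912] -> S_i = 57*2^i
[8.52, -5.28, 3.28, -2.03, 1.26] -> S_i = 8.52*(-0.62)^i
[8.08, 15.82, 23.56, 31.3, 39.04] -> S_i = 8.08 + 7.74*i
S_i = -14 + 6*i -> [-14, -8, -2, 4, 10]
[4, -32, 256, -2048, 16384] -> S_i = 4*-8^i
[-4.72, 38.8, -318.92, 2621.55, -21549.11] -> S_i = -4.72*(-8.22)^i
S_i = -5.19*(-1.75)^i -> [-5.19, 9.08, -15.89, 27.82, -48.68]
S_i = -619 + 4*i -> [-619, -615, -611, -607, -603]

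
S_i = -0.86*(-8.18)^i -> [-0.86, 7.03, -57.54, 470.72, -3850.45]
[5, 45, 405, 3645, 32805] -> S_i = 5*9^i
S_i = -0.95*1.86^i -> [-0.95, -1.77, -3.29, -6.11, -11.37]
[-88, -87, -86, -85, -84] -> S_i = -88 + 1*i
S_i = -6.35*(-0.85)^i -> [-6.35, 5.4, -4.59, 3.9, -3.31]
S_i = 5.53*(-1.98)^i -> [5.53, -10.95, 21.68, -42.93, 84.99]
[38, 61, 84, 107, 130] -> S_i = 38 + 23*i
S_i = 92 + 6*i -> [92, 98, 104, 110, 116]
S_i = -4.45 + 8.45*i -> [-4.45, 4.0, 12.45, 20.9, 29.35]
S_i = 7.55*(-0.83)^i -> [7.55, -6.27, 5.2, -4.32, 3.58]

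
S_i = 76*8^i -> [76, 608, 4864, 38912, 311296]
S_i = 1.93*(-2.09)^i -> [1.93, -4.03, 8.43, -17.62, 36.82]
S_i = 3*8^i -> [3, 24, 192, 1536, 12288]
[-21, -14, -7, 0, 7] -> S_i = -21 + 7*i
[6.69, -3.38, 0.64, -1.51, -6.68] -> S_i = Random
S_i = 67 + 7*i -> [67, 74, 81, 88, 95]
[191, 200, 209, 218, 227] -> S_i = 191 + 9*i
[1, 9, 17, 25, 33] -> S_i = 1 + 8*i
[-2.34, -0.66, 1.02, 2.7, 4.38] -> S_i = -2.34 + 1.68*i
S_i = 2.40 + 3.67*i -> [2.4, 6.07, 9.74, 13.41, 17.08]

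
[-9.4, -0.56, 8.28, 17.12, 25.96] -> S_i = -9.40 + 8.84*i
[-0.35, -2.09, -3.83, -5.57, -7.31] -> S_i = -0.35 + -1.74*i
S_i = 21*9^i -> [21, 189, 1701, 15309, 137781]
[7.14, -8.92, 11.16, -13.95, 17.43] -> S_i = 7.14*(-1.25)^i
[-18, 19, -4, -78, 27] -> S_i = Random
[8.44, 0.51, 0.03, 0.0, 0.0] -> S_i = 8.44*0.06^i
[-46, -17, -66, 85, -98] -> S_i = Random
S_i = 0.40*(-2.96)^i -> [0.4, -1.18, 3.5, -10.37, 30.71]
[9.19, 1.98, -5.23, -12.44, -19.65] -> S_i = 9.19 + -7.21*i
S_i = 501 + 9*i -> [501, 510, 519, 528, 537]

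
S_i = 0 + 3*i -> [0, 3, 6, 9, 12]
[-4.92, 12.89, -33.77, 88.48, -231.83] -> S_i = -4.92*(-2.62)^i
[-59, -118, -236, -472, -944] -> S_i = -59*2^i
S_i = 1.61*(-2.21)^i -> [1.61, -3.56, 7.86, -17.38, 38.41]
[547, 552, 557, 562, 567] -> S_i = 547 + 5*i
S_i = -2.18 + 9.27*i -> [-2.18, 7.09, 16.36, 25.63, 34.9]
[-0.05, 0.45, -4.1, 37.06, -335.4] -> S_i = -0.05*(-9.05)^i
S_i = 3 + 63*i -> [3, 66, 129, 192, 255]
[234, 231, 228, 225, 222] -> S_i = 234 + -3*i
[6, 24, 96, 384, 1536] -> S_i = 6*4^i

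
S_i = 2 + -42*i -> [2, -40, -82, -124, -166]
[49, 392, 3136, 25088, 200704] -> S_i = 49*8^i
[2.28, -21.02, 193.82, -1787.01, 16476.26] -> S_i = 2.28*(-9.22)^i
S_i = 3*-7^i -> [3, -21, 147, -1029, 7203]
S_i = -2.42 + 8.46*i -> [-2.42, 6.04, 14.5, 22.96, 31.42]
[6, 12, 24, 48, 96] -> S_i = 6*2^i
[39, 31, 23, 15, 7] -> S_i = 39 + -8*i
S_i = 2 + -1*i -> [2, 1, 0, -1, -2]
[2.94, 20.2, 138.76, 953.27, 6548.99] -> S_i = 2.94*6.87^i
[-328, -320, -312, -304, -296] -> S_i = -328 + 8*i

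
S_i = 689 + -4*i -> [689, 685, 681, 677, 673]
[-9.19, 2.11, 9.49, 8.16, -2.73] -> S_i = Random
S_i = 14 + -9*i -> [14, 5, -4, -13, -22]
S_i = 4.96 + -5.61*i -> [4.96, -0.65, -6.26, -11.87, -17.48]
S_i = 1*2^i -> [1, 2, 4, 8, 16]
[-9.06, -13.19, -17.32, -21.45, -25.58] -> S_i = -9.06 + -4.13*i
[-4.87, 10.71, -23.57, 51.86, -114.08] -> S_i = -4.87*(-2.20)^i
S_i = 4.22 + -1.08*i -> [4.22, 3.14, 2.06, 0.98, -0.1]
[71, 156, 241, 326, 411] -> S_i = 71 + 85*i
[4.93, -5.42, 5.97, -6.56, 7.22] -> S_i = 4.93*(-1.10)^i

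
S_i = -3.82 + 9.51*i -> [-3.82, 5.69, 15.2, 24.71, 34.22]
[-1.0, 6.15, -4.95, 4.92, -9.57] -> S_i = Random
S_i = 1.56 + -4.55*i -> [1.56, -2.99, -7.54, -12.09, -16.64]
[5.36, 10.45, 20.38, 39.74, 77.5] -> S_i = 5.36*1.95^i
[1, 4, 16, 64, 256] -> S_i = 1*4^i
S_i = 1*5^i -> [1, 5, 25, 125, 625]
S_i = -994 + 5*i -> [-994, -989, -984, -979, -974]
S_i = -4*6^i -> [-4, -24, -144, -864, -5184]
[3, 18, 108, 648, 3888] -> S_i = 3*6^i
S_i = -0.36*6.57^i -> [-0.36, -2.37, -15.54, -102.09, -670.76]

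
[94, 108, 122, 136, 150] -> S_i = 94 + 14*i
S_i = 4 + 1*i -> [4, 5, 6, 7, 8]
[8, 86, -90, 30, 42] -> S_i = Random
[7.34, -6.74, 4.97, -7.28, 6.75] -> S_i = Random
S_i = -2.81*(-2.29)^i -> [-2.81, 6.43, -14.74, 33.75, -77.28]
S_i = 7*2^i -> [7, 14, 28, 56, 112]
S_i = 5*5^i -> [5, 25, 125, 625, 3125]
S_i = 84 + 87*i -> [84, 171, 258, 345, 432]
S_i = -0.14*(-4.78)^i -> [-0.14, 0.67, -3.2, 15.29, -73.09]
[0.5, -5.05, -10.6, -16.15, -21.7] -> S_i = 0.50 + -5.55*i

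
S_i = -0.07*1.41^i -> [-0.07, -0.1, -0.14, -0.2, -0.28]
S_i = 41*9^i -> [41, 369, 3321, 29889, 269001]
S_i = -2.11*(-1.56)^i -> [-2.11, 3.29, -5.13, 8.01, -12.5]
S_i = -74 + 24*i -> [-74, -50, -26, -2, 22]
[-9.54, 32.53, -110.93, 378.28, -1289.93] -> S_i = -9.54*(-3.41)^i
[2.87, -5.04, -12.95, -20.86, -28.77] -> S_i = 2.87 + -7.91*i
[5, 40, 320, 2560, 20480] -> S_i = 5*8^i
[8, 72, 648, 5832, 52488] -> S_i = 8*9^i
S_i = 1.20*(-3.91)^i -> [1.2, -4.69, 18.35, -71.73, 280.47]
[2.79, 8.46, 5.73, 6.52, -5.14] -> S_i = Random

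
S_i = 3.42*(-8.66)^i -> [3.42, -29.62, 256.48, -2221.16, 19235.24]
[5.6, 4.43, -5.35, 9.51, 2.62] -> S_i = Random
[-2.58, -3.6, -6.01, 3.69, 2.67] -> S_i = Random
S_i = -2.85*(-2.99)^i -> [-2.85, 8.52, -25.48, 76.18, -227.79]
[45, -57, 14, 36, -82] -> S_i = Random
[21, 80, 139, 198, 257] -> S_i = 21 + 59*i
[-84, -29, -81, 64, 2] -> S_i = Random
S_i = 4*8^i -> [4, 32, 256, 2048, 16384]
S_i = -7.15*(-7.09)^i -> [-7.15, 50.69, -359.42, 2548.27, -18067.21]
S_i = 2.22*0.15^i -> [2.22, 0.33, 0.05, 0.01, 0.0]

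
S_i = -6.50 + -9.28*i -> [-6.5, -15.78, -25.06, -34.34, -43.62]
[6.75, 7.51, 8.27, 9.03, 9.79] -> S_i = 6.75 + 0.76*i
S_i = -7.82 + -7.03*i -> [-7.82, -14.85, -21.88, -28.91, -35.94]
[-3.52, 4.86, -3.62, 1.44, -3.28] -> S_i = Random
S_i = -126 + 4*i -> [-126, -122, -118, -114, -110]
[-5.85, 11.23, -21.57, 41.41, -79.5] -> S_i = -5.85*(-1.92)^i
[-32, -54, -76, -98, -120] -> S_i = -32 + -22*i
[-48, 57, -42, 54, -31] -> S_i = Random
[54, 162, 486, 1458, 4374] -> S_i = 54*3^i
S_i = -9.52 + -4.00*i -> [-9.52, -13.52, -17.52, -21.52, -25.52]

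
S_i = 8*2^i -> [8, 16, 32, 64, 128]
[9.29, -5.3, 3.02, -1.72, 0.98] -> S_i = 9.29*(-0.57)^i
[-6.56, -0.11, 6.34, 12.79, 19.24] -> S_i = -6.56 + 6.45*i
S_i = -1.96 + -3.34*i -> [-1.96, -5.3, -8.64, -11.98, -15.32]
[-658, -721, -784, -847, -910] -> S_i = -658 + -63*i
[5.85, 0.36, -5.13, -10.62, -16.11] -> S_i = 5.85 + -5.49*i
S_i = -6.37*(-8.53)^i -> [-6.37, 54.34, -463.49, 3953.54, -33723.73]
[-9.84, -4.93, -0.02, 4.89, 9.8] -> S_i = -9.84 + 4.91*i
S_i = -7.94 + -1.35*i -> [-7.94, -9.29, -10.64, -11.99, -13.34]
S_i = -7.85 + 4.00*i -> [-7.85, -3.85, 0.15, 4.15, 8.15]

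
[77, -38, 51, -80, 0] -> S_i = Random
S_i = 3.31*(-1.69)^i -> [3.31, -5.59, 9.45, -15.98, 27.0]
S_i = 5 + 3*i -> [5, 8, 11, 14, 17]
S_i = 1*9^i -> [1, 9, 81, 729, 6561]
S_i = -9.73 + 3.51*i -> [-9.73, -6.22, -2.71, 0.8, 4.31]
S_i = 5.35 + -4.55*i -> [5.35, 0.8, -3.75, -8.3, -12.85]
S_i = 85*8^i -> [85, 680, 5440, 43520, 348160]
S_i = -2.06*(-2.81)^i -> [-2.06, 5.79, -16.27, 45.71, -128.44]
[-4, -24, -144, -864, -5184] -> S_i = -4*6^i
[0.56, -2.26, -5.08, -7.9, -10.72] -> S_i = 0.56 + -2.82*i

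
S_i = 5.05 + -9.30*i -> [5.05, -4.25, -13.55, -22.85, -32.15]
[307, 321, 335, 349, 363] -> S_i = 307 + 14*i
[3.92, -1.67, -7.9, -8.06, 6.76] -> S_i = Random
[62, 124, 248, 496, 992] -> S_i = 62*2^i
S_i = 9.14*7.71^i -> [9.14, 70.47, 543.32, 4188.99, 32297.11]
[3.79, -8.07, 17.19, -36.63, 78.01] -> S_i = 3.79*(-2.13)^i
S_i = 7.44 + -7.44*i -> [7.44, 0.0, -7.44, -14.88, -22.32]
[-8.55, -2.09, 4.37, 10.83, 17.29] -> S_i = -8.55 + 6.46*i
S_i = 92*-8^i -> [92, -736, 5888, -47104, 376832]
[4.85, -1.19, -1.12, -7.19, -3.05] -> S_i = Random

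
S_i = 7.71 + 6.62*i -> [7.71, 14.33, 20.95, 27.57, 34.19]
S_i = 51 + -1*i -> [51, 50, 49, 48, 47]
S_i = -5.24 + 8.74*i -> [-5.24, 3.5, 12.24, 20.98, 29.72]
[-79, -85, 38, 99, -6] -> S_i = Random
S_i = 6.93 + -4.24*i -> [6.93, 2.69, -1.55, -5.79, -10.03]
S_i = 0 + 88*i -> [0, 88, 176, 264, 352]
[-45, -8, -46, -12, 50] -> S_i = Random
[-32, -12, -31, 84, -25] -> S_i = Random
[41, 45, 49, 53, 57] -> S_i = 41 + 4*i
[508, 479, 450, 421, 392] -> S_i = 508 + -29*i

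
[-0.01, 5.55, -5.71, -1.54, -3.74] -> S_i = Random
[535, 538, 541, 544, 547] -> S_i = 535 + 3*i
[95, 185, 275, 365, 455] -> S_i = 95 + 90*i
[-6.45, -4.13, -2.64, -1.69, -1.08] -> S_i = -6.45*0.64^i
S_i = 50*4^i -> [50, 200, 800, 3200, 12800]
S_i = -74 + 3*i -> [-74, -71, -68, -65, -62]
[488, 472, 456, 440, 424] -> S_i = 488 + -16*i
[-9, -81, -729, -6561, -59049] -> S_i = -9*9^i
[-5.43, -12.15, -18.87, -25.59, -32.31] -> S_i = -5.43 + -6.72*i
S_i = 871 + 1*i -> [871, 872, 873, 874, 875]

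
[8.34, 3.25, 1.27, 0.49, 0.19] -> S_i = 8.34*0.39^i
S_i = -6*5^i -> [-6, -30, -150, -750, -3750]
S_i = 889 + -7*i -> [889, 882, 875, 868, 861]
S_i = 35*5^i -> [35, 175, 875, 4375, 21875]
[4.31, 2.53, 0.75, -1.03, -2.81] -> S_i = 4.31 + -1.78*i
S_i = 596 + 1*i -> [596, 597, 598, 599, 600]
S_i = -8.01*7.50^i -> [-8.01, -60.08, -450.56, -3379.22, -25344.14]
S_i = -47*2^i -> [-47, -94, -188, -376, -752]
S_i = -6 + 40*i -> [-6, 34, 74, 114, 154]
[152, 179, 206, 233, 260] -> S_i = 152 + 27*i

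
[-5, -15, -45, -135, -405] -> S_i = -5*3^i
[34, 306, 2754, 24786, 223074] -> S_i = 34*9^i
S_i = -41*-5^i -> [-41, 205, -1025, 5125, -25625]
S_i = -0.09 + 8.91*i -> [-0.09, 8.82, 17.73, 26.64, 35.55]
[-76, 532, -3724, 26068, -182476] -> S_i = -76*-7^i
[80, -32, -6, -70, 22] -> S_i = Random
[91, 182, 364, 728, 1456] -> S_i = 91*2^i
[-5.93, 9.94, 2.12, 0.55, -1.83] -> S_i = Random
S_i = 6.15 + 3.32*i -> [6.15, 9.47, 12.79, 16.11, 19.43]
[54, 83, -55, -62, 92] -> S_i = Random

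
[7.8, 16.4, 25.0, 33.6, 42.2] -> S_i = 7.80 + 8.60*i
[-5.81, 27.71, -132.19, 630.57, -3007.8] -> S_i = -5.81*(-4.77)^i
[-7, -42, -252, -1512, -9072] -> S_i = -7*6^i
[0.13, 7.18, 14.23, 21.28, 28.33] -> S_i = 0.13 + 7.05*i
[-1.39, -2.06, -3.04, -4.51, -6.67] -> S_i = -1.39*1.48^i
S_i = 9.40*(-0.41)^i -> [9.4, -3.85, 1.58, -0.65, 0.27]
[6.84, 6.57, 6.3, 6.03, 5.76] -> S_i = 6.84 + -0.27*i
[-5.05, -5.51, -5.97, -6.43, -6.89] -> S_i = -5.05 + -0.46*i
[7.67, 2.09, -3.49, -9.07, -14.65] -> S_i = 7.67 + -5.58*i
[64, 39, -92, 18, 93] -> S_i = Random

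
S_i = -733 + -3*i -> [-733, -736, -739, -742, -745]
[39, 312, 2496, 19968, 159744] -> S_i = 39*8^i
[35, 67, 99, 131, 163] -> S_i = 35 + 32*i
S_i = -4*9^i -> [-4, -36, -324, -2916, -26244]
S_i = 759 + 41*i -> [759, 800, 841, 882, 923]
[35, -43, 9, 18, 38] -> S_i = Random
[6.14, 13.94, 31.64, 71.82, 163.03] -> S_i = 6.14*2.27^i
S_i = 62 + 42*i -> [62, 104, 146, 188, 230]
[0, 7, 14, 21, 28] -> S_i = 0 + 7*i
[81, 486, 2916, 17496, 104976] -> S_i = 81*6^i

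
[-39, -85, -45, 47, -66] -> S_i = Random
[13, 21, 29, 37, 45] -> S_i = 13 + 8*i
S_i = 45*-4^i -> [45, -180, 720, -2880, 11520]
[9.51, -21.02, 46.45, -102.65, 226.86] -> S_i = 9.51*(-2.21)^i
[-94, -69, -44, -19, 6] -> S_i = -94 + 25*i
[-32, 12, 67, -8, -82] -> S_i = Random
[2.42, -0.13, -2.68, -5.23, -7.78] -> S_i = 2.42 + -2.55*i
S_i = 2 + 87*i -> [2, 89, 176, 263, 350]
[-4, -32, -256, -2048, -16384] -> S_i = -4*8^i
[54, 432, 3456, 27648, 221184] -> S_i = 54*8^i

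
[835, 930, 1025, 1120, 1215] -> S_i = 835 + 95*i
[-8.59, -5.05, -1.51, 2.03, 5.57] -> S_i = -8.59 + 3.54*i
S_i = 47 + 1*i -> [47, 48, 49, 50, 51]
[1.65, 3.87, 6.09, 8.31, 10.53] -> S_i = 1.65 + 2.22*i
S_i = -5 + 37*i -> [-5, 32, 69, 106, 143]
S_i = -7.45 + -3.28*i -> [-7.45, -10.73, -14.01, -17.29, -20.57]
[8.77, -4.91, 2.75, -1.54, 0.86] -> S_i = 8.77*(-0.56)^i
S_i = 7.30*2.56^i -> [7.3, 18.69, 47.84, 122.47, 313.53]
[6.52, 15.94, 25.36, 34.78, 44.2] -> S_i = 6.52 + 9.42*i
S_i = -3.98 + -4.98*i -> [-3.98, -8.96, -13.94, -18.92, -23.9]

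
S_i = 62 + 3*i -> [62, 65, 68, 71, 74]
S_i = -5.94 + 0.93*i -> [-5.94, -5.01, -4.08, -3.15, -2.22]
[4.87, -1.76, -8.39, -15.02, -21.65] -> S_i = 4.87 + -6.63*i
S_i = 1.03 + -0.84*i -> [1.03, 0.19, -0.65, -1.49, -2.33]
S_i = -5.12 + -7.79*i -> [-5.12, -12.91, -20.7, -28.49, -36.28]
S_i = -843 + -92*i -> [-843, -935, -1027, -1119, -1211]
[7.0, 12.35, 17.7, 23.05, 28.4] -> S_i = 7.00 + 5.35*i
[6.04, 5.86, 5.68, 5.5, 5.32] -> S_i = 6.04 + -0.18*i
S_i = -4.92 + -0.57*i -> [-4.92, -5.49, -6.06, -6.63, -7.2]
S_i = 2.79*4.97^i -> [2.79, 13.87, 68.92, 342.51, 1702.28]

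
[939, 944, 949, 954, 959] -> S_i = 939 + 5*i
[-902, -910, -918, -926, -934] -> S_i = -902 + -8*i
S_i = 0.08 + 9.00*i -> [0.08, 9.08, 18.08, 27.08, 36.08]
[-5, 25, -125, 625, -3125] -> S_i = -5*-5^i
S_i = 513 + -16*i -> [513, 497, 481, 465, 449]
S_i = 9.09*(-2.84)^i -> [9.09, -25.82, 73.32, -208.22, 591.34]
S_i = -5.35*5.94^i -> [-5.35, -31.78, -188.77, -1121.28, -6660.39]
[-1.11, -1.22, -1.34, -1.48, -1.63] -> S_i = -1.11*1.10^i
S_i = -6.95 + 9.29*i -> [-6.95, 2.34, 11.63, 20.92, 30.21]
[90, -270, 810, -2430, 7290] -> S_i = 90*-3^i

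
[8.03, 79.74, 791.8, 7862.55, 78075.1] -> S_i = 8.03*9.93^i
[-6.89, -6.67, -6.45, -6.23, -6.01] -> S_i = -6.89 + 0.22*i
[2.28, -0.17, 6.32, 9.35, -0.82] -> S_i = Random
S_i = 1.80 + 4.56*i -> [1.8, 6.36, 10.92, 15.48, 20.04]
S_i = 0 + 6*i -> [0, 6, 12, 18, 24]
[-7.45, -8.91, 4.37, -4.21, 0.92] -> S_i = Random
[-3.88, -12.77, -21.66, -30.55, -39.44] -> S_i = -3.88 + -8.89*i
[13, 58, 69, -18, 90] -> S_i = Random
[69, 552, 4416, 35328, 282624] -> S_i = 69*8^i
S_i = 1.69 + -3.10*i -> [1.69, -1.41, -4.51, -7.61, -10.71]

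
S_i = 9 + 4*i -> [9, 13, 17, 21, 25]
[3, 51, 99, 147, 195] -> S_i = 3 + 48*i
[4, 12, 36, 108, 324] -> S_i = 4*3^i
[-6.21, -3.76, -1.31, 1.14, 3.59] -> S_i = -6.21 + 2.45*i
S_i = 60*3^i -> [60, 180, 540, 1620, 4860]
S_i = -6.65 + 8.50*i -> [-6.65, 1.85, 10.35, 18.85, 27.35]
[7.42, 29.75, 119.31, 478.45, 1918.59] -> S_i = 7.42*4.01^i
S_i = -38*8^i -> [-38, -304, -2432, -19456, -155648]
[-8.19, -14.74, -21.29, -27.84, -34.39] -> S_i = -8.19 + -6.55*i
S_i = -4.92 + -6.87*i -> [-4.92, -11.79, -18.66, -25.53, -32.4]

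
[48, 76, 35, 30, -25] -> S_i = Random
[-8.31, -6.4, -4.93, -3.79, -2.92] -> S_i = -8.31*0.77^i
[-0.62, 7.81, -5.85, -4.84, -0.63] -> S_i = Random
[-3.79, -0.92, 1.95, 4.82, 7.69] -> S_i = -3.79 + 2.87*i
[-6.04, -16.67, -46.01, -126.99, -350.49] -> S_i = -6.04*2.76^i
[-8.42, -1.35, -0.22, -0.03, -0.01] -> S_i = -8.42*0.16^i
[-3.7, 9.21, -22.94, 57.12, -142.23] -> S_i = -3.70*(-2.49)^i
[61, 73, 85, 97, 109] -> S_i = 61 + 12*i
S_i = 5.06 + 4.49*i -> [5.06, 9.55, 14.04, 18.53, 23.02]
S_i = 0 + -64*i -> [0, -64, -128, -192, -256]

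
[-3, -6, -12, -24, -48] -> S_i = -3*2^i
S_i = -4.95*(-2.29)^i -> [-4.95, 11.34, -25.96, 59.44, -136.13]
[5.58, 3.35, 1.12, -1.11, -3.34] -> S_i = 5.58 + -2.23*i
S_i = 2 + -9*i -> [2, -7, -16, -25, -34]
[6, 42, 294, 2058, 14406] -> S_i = 6*7^i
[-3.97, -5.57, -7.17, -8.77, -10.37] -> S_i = -3.97 + -1.60*i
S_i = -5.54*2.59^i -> [-5.54, -14.35, -37.16, -96.25, -249.29]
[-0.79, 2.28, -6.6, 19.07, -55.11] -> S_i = -0.79*(-2.89)^i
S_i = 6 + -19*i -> [6, -13, -32, -51, -70]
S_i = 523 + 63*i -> [523, 586, 649, 712, 775]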